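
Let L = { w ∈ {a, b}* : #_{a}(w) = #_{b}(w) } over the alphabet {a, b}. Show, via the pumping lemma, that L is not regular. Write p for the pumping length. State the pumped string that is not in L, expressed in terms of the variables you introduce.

a^{p+k} b^p

Assume L is regular; let p be its pumping constant.
Choose w = a^p b^p ∈ L with |w| = 2p ≥ p.
The pumping lemma gives a decomposition w = xyz where |xy| ≤ p and |y| ≥ 1.
The first p characters of w are a's, so xy (and hence y) consists only of a's. Write y = a^k, 1 ≤ k ≤ p.
Pump with i = 2: xy^2z = a^{p+k} b^p has p+k occurrences of a but only p of b. Since k ≥ 1 the counts differ, so xy^2z ∉ L.
Contradiction. Therefore L is not regular.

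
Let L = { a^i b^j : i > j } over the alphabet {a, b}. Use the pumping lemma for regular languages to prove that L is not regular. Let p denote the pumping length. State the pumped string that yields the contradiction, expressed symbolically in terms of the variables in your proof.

a^{p+1-k} b^p

Assume L is regular. Let p be the pumping length given by the pumping lemma.
Choose w = a^{p+1} b^p ∈ L, with |w| = 2p+1 ≥ p.
The pumping lemma gives a decomposition w = xyz where |xy| ≤ p and |y| ≥ 1.
Since the first p symbols of w are all a's and |xy| ≤ p, y lies entirely in the leading a-block: y = a^k for some k with 1 ≤ k ≤ p.
Consider xy^0z = xz = a^{p+1-k} b^p. Since k ≥ 1, the a-count p+1-k is at most p, so i > j fails; thus xz ∉ L.
This is a contradiction; hence L is not regular.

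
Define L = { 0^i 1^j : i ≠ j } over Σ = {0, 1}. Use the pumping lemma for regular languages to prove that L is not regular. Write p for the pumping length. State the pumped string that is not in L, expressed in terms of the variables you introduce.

0^{p+p!} 1^{p+p!}

Assume L is regular. Let p be the pumping length given by the pumping lemma.
Choose w = 0^p 1^{p+p!}. Since p ≠ p+p!, w ∈ L; and |w| ≥ p.
By the pumping lemma, w = xyz with |xy| ≤ p and y is nonempty.
Because |xy| ≤ p and w begins with p copies of 0, we have y = 0^k with 1 ≤ k ≤ p.
Since 1 ≤ k ≤ p, k divides p!; set t = 1 + p!/k. Then xy^t z has p + (p!/k)·k = p + p! copies of 0. Now the 0-count equals the 1-count, so i ≠ j fails. So xy^t z = 0^{p+p!} 1^{p+p!} ∉ L.
Contradiction. Therefore L is not regular.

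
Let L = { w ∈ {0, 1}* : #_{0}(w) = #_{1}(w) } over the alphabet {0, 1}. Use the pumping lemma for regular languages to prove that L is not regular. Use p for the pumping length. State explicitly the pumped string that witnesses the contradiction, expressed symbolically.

0^{p+k} 1^p

Toward a contradiction, assume L is regular with pumping length p.
Choose w = 0^p 1^p ∈ L with |w| = 2p ≥ p.
The pumping lemma gives a decomposition w = xyz where |xy| ≤ p and |y| ≥ 1.
Since the first p symbols of w are all 0's and |xy| ≤ p, y lies entirely in the leading 0-block: y = 0^k for some k with 1 ≤ k ≤ p.
Pump with i = 2: xy^2z = 0^{p+k} 1^p has p+k occurrences of 0 but only p of 1. Since k ≥ 1 the counts differ, so xy^2z ∉ L.
Contradiction. Therefore L is not regular.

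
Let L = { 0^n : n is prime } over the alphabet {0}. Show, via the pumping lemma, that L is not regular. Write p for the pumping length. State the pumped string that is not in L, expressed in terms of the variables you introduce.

Toward a contradiction, assume L is regular with pumping length p.
Let q be a prime with q ≥ p+2 (infinitely many primes exist), and take w = 0^q ∈ L with |w| = q ≥ p.
The pumping lemma gives a decomposition w = xyz where |xy| ≤ p and y is nonempty.
Then y = 0^k for some k with 1 ≤ k ≤ p.
Since 1 ≤ k ≤ p, |xz| = q-k. Pump with i = q+1: |xy^{q+1}z| = (q-k)+(q+1)k = q+qk = q(1+k), which is composite (both factors ≥ 2). So xy^{q+1}z = 0^{q(1+k)} ∉ L.
This contradicts the pumping lemma, so L is not regular.

0^{q(1+k)}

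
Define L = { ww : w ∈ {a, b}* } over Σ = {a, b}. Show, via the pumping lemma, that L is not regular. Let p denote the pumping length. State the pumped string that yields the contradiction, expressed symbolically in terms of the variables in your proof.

a^{p+k} b^p a^p b^p

Suppose for contradiction that L is regular, and let p be the pumping length.
Take w = a^p b^p a^p b^p = uu where u = a^pb^p; then w ∈ L and |w| = 4p ≥ p.
The pumping lemma gives a decomposition w = xyz where |xy| ≤ p and |y| > 0.
Since the first p symbols of w are all a's and |xy| ≤ p, y lies entirely in the leading a-block: y = a^k for some k with 1 ≤ k ≤ p.
Pump with i = 2: xy^2z = a^{p+k} b^p a^p b^p, of length 4p+k. Suppose this equals vv. The string starts with a and ends with b, so v does too; thus the boundary between the two copies of v is a b→a transition. There is exactly one such transition, at position 2p+k, so |v| = 2p+k and |vv| = 4p+2k ≠ 4p+k since k ≥ 1. So xy^2z ∉ L.
This contradicts the pumping lemma, so L is not regular.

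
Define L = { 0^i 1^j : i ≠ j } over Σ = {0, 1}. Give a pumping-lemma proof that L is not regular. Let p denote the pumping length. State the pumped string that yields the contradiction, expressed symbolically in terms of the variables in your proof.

0^{p+p!} 1^{p+p!}

Assume L is regular. Let p be the pumping length given by the pumping lemma.
Choose w = 0^p 1^{p+p!}. Since p ≠ p+p!, w ∈ L; and |w| ≥ p.
Write w = xyz as guaranteed by the lemma, with |xy| ≤ p and |y| > 0.
Because |xy| ≤ p and w begins with p copies of 0, we have y = 0^k with 1 ≤ k ≤ p.
Since 1 ≤ k ≤ p, k divides p!; set t = 1 + p!/k. Then xy^t z has p + (p!/k)·k = p + p! copies of 0. Now the 0-count equals the 1-count, so i ≠ j fails. So xy^t z = 0^{p+p!} 1^{p+p!} ∉ L.
This contradicts the pumping lemma, so L is not regular.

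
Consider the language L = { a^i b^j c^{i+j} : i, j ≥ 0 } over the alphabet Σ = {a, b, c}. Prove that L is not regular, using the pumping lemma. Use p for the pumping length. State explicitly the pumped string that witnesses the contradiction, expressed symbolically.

Toward a contradiction, assume L is regular with pumping length p.
Take w = a^p b^p c^{2p} ∈ L (with i=j=p, i+j=2p), |w| = 4p ≥ p.
Write w = xyz as guaranteed by the lemma, with |xy| ≤ p and y is nonempty.
The first p characters of w are a's, so xy (and hence y) consists only of a's. Write y = a^k, 1 ≤ k ≤ p.
Consider xy^2z = a^{p+k} b^p c^{2p}. Now the a- and b-counts sum to 2p+k, but the c-count is 2p ≠ 2p+k. So xy^2z ∉ L.
This is a contradiction; hence L is not regular.

a^{p+k} b^p c^{2p}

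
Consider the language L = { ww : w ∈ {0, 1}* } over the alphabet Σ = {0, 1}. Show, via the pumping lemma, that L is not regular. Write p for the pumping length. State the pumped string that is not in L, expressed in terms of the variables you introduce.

Assume L is regular. Let p be the pumping length given by the pumping lemma.
Take w = 0^p 1^p 0^p 1^p = uu where u = 0^p1^p; then w ∈ L and |w| = 4p ≥ p.
Write w = xyz as guaranteed by the lemma, with |xy| ≤ p and y is nonempty.
Since the first p symbols of w are all 0's and |xy| ≤ p, y lies entirely in the leading 0-block: y = 0^k for some k with 1 ≤ k ≤ p.
Pump with i = 2: xy^2z = 0^{p+k} 1^p 0^p 1^p, of length 4p+k. Suppose this equals vv. The string starts with 0 and ends with 1, so v does too; thus the boundary between the two copies of v is a 1→0 transition. There is exactly one such transition, at position 2p+k, so |v| = 2p+k and |vv| = 4p+2k ≠ 4p+k since k ≥ 1. So xy^2z ∉ L.
Contradiction. Therefore L is not regular.

0^{p+k} 1^p 0^p 1^p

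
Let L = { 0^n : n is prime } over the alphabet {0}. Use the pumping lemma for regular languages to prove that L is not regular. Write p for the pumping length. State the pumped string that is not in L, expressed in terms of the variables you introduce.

0^{q(1+k)}

Assume L is regular. Let p be the pumping length given by the pumping lemma.
Let q be a prime with q ≥ p+2 (infinitely many primes exist), and take w = 0^q ∈ L with |w| = q ≥ p.
By the pumping lemma, w = xyz with |xy| ≤ p and |y| ≥ 1.
Then y = 0^k for some k with 1 ≤ k ≤ p.
Since 1 ≤ k ≤ p, |xz| = q-k. Pump with i = q+1: |xy^{q+1}z| = (q-k)+(q+1)k = q+qk = q(1+k), which is composite (both factors ≥ 2). So xy^{q+1}z = 0^{q(1+k)} ∉ L.
This contradicts the pumping lemma, so L is not regular.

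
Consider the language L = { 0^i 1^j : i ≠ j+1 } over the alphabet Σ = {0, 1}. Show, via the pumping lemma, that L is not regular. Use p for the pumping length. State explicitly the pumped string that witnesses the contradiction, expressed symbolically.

0^{p+p!} 1^{p+p!-1}

Toward a contradiction, assume L is regular with pumping length p.
Choose w = 0^p 1^{p+p!-1}. Since p ≠ (p+p!-1)+1 = p+p!, w ∈ L; and |w| ≥ p.
The pumping lemma gives a decomposition w = xyz where |xy| ≤ p and |y| ≥ 1.
Because |xy| ≤ p and w begins with p copies of 0, we have y = 0^k with 1 ≤ k ≤ p.
Since 1 ≤ k ≤ p, k divides p!; set t = 1 + p!/k. Then xy^t z has p + (p!/k)·k = p + p! copies of 0. Now the 0-count is p+p! and (1-count)+1 = (p+p!-1)+1 = p+p!, so i ≠ j+1 fails. So xy^t z = 0^{p+p!} 1^{p+p!-1} ∉ L.
This is a contradiction; hence L is not regular.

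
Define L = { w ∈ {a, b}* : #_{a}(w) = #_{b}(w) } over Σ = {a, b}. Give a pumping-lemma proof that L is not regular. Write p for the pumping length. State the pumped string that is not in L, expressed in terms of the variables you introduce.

a^{p+k} b^p

Assume L is regular. Let p be the pumping length given by the pumping lemma.
Choose w = a^p b^p ∈ L with |w| = 2p ≥ p.
The pumping lemma gives a decomposition w = xyz where |xy| ≤ p and |y| > 0.
Because |xy| ≤ p and w begins with p copies of a, we have y = a^k with 1 ≤ k ≤ p.
Pump with i = 2: xy^2z = a^{p+k} b^p has p+k occurrences of a but only p of b. Since k ≥ 1 the counts differ, so xy^2z ∉ L.
This is a contradiction; hence L is not regular.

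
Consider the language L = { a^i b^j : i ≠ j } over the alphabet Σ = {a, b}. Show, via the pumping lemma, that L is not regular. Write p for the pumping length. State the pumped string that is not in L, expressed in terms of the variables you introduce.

Assume L is regular; let p be its pumping constant.
Choose w = a^p b^{p+p!}. Since p ≠ p+p!, w ∈ L; and |w| ≥ p.
By the pumping lemma, w = xyz with |xy| ≤ p and y is nonempty.
The first p characters of w are a's, so xy (and hence y) consists only of a's. Write y = a^k, 1 ≤ k ≤ p.
Since 1 ≤ k ≤ p, k divides p!; set t = 1 + p!/k. Then xy^t z has p + (p!/k)·k = p + p! copies of a. Now the a-count equals the b-count, so i ≠ j fails. So xy^t z = a^{p+p!} b^{p+p!} ∉ L.
Contradiction. Therefore L is not regular.

a^{p+p!} b^{p+p!}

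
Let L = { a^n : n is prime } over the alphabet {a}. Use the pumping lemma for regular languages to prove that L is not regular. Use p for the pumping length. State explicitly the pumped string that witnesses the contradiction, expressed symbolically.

a^{q(1+k)}

Toward a contradiction, assume L is regular with pumping length p.
Let q be a prime with q ≥ p+2 (infinitely many primes exist), and take w = a^q ∈ L with |w| = q ≥ p.
Write w = xyz as guaranteed by the lemma, with |xy| ≤ p and |y| ≥ 1.
Then y = a^k for some k with 1 ≤ k ≤ p.
Since 1 ≤ k ≤ p, |xz| = q-k. Pump with i = q+1: |xy^{q+1}z| = (q-k)+(q+1)k = q+qk = q(1+k), which is composite (both factors ≥ 2). So xy^{q+1}z = a^{q(1+k)} ∉ L.
Contradiction. Therefore L is not regular.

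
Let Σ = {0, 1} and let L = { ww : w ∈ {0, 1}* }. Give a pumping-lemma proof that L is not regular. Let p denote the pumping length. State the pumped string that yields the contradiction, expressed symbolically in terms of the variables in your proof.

0^{p+k} 1^p 0^p 1^p

Suppose for contradiction that L is regular, and let p be the pumping length.
Take w = 0^p 1^p 0^p 1^p = uu where u = 0^p1^p; then w ∈ L and |w| = 4p ≥ p.
Write w = xyz as guaranteed by the lemma, with |xy| ≤ p and |y| ≥ 1.
The first p characters of w are 0's, so xy (and hence y) consists only of 0's. Write y = 0^k, 1 ≤ k ≤ p.
Pump with i = 2: xy^2z = 0^{p+k} 1^p 0^p 1^p, of length 4p+k. Suppose this equals vv. The string starts with 0 and ends with 1, so v does too; thus the boundary between the two copies of v is a 1→0 transition. There is exactly one such transition, at position 2p+k, so |v| = 2p+k and |vv| = 4p+2k ≠ 4p+k since k ≥ 1. So xy^2z ∉ L.
Contradiction. Therefore L is not regular.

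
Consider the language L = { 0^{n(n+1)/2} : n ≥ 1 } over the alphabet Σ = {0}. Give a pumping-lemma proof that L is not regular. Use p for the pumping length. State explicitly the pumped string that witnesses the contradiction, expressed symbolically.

Assume L is regular; let p be its pumping constant.
Take w = 0^{p(p+1)/2} ∈ L with |w| = p(p+1)/2 ≥ p.
The pumping lemma gives a decomposition w = xyz where |xy| ≤ p and |y| > 0.
Then y = 0^k for some k with 1 ≤ k ≤ p.
Pump with i = 2: xy^2z = 0^{p(p+1)/2+k}. Since 1 ≤ k ≤ p, p(p+1)/2 < p(p+1)/2+k ≤ p(p+1)/2+p < (p+1)(p+2)/2, so p(p+1)/2+k is strictly between consecutive triangular numbers. So xy^2z ∉ L.
This is a contradiction; hence L is not regular.

0^{p(p+1)/2+k}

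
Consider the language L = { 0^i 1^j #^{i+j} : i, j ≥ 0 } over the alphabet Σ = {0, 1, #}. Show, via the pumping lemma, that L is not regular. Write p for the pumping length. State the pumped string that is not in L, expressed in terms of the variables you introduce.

Suppose for contradiction that L is regular, and let p be the pumping length.
Take w = 0^p 1^p #^{2p} ∈ L (with i=j=p, i+j=2p), |w| = 4p ≥ p.
By the pumping lemma, w = xyz with |xy| ≤ p and y is nonempty.
Since the first p symbols of w are all 0's and |xy| ≤ p, y lies entirely in the leading 0-block: y = 0^k for some k with 1 ≤ k ≤ p.
Consider xy^2z = 0^{p+k} 1^p #^{2p}. Now the 0- and 1-counts sum to 2p+k, but the #-count is 2p ≠ 2p+k. So xy^2z ∉ L.
This contradicts the pumping lemma, so L is not regular.

0^{p+k} 1^p #^{2p}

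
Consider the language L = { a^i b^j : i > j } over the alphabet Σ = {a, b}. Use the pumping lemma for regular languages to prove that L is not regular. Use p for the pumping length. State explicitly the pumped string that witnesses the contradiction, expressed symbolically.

a^{p+1-k} b^p

Assume L is regular. Let p be the pumping length given by the pumping lemma.
Choose w = a^{p+1} b^p ∈ L, with |w| = 2p+1 ≥ p.
Write w = xyz as guaranteed by the lemma, with |xy| ≤ p and |y| > 0.
Since the first p symbols of w are all a's and |xy| ≤ p, y lies entirely in the leading a-block: y = a^k for some k with 1 ≤ k ≤ p.
Consider xy^0z = xz = a^{p+1-k} b^p. Since k ≥ 1, the a-count p+1-k is at most p, so i > j fails; thus xz ∉ L.
Contradiction. Therefore L is not regular.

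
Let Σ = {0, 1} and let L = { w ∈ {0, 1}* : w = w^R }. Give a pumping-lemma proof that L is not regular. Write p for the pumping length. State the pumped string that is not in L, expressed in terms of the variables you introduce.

0^{p+k} 1 0^p

Assume L is regular; let p be its pumping constant.
Take w = 0^p 1 0^p, a palindrome of length 2p+1 ≥ p.
Write w = xyz as guaranteed by the lemma, with |xy| ≤ p and y is nonempty.
Because |xy| ≤ p and w begins with p copies of 0, we have y = 0^k with 1 ≤ k ≤ p.
Pump with i = 2: xy^2z = 0^{p+k} 1 0^p. Its reverse is 0^p 1 0^{p+k}, which differs from xy^2z since k ≥ 1. So xy^2z is not a palindrome and xy^2z ∉ L.
This is a contradiction; hence L is not regular.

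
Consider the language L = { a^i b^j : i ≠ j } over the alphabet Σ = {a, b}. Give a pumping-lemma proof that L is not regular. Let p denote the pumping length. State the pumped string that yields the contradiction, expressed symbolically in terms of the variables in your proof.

Assume L is regular. Let p be the pumping length given by the pumping lemma.
Choose w = a^p b^{p+p!}. Since p ≠ p+p!, w ∈ L; and |w| ≥ p.
The pumping lemma gives a decomposition w = xyz where |xy| ≤ p and y is nonempty.
Because |xy| ≤ p and w begins with p copies of a, we have y = a^k with 1 ≤ k ≤ p.
Since 1 ≤ k ≤ p, k divides p!; set t = 1 + p!/k. Then xy^t z has p + (p!/k)·k = p + p! copies of a. Now the a-count equals the b-count, so i ≠ j fails. So xy^t z = a^{p+p!} b^{p+p!} ∉ L.
This contradicts the pumping lemma, so L is not regular.

a^{p+p!} b^{p+p!}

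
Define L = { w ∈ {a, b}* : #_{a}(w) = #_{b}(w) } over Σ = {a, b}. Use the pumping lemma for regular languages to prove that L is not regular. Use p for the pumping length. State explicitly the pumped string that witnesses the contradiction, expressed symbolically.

a^{p+k} b^p

Toward a contradiction, assume L is regular with pumping length p.
Choose w = a^p b^p ∈ L with |w| = 2p ≥ p.
The pumping lemma gives a decomposition w = xyz where |xy| ≤ p and y is nonempty.
Since the first p symbols of w are all a's and |xy| ≤ p, y lies entirely in the leading a-block: y = a^k for some k with 1 ≤ k ≤ p.
Pump with i = 2: xy^2z = a^{p+k} b^p has p+k occurrences of a but only p of b. Since k ≥ 1 the counts differ, so xy^2z ∉ L.
Contradiction. Therefore L is not regular.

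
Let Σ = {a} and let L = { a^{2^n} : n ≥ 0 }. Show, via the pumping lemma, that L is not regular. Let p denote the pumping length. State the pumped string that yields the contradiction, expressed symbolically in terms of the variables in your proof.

Assume L is regular; let p be its pumping constant.
Take w = a^{2^p} ∈ L with |w| = 2^p ≥ p.
Write w = xyz as guaranteed by the lemma, with |xy| ≤ p and y is nonempty.
Then y = a^k for some k with 1 ≤ k ≤ p.
Pump with i = 2: xy^2z = a^{2^p+k}. Since 1 ≤ k ≤ p < 2^p, we have 2^p < 2^p+k < 2^{p+1}, so 2^p+k is not a power of 2. So xy^2z ∉ L.
Contradiction. Therefore L is not regular.

a^{2^p+k}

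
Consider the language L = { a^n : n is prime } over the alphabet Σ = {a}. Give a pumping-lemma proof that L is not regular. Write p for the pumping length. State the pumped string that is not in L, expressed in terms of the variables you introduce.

a^{q(1+k)}

Toward a contradiction, assume L is regular with pumping length p.
Let q be a prime with q ≥ p+2 (infinitely many primes exist), and take w = a^q ∈ L with |w| = q ≥ p.
The pumping lemma gives a decomposition w = xyz where |xy| ≤ p and |y| > 0.
Then y = a^k for some k with 1 ≤ k ≤ p.
Since 1 ≤ k ≤ p, |xz| = q-k. Pump with i = q+1: |xy^{q+1}z| = (q-k)+(q+1)k = q+qk = q(1+k), which is composite (both factors ≥ 2). So xy^{q+1}z = a^{q(1+k)} ∉ L.
Contradiction. Therefore L is not regular.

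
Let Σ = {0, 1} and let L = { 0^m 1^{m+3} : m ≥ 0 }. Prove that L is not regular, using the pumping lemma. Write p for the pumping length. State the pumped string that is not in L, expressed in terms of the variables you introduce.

0^{p+k} 1^{p+3}

Toward a contradiction, assume L is regular with pumping length p.
Take w = 0^p 1^{p+3}. Then w ∈ L and |w| = 2p+3 ≥ p.
The pumping lemma gives a decomposition w = xyz where |xy| ≤ p and |y| > 0.
Because |xy| ≤ p and w begins with p copies of 0, we have y = 0^k with 1 ≤ k ≤ p.
Pump with i = 2: xy^2z = 0^{p+k} 1^{p+3}. For this to lie in L we would need p+3 = (p+k)+3, which forces k = 0. But k ≥ 1, so xy^2z ∉ L.
This is a contradiction; hence L is not regular.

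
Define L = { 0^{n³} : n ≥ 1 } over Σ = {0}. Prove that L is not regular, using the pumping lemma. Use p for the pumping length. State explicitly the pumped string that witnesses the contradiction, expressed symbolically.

0^{p³+k}

Toward a contradiction, assume L is regular with pumping length p.
Take w = 0^{p³} ∈ L with |w| = p³ ≥ p.
Write w = xyz as guaranteed by the lemma, with |xy| ≤ p and |y| > 0.
Then y = 0^k for some k with 1 ≤ k ≤ p.
Pump with i = 2: xy^2z = 0^{p³+k}. Since 1 ≤ k ≤ p, p³ < p³+k ≤ p³+p < p³+3p²+3p+1 = (p+1)³, so p³+k is not a perfect cube. So xy^2z ∉ L.
This contradicts the pumping lemma, so L is not regular.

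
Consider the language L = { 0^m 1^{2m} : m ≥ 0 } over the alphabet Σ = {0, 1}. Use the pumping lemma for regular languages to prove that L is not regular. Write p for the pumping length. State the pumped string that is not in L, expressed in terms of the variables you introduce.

0^{p+k} 1^{2p}

Suppose for contradiction that L is regular, and let p be the pumping length.
Let w = 0^p 1^{2p} ∈ L; note |w| = 3p ≥ p.
By the pumping lemma, w = xyz with |xy| ≤ p and |y| > 0.
The first p characters of w are 0's, so xy (and hence y) consists only of 0's. Write y = 0^k, 1 ≤ k ≤ p.
Pump with i = 2: xy^2z = 0^{p+k} 1^{2p}. For this to lie in L we would need 2p = 2(p+k), which forces k = 0. But k ≥ 1, so xy^2z ∉ L.
Contradiction. Therefore L is not regular.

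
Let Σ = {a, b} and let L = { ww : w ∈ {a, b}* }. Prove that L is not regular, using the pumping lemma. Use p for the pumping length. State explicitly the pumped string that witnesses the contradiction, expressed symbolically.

Suppose for contradiction that L is regular, and let p be the pumping length.
Take w = a^p b^p a^p b^p = uu where u = a^pb^p; then w ∈ L and |w| = 4p ≥ p.
Write w = xyz as guaranteed by the lemma, with |xy| ≤ p and |y| > 0.
The first p characters of w are a's, so xy (and hence y) consists only of a's. Write y = a^k, 1 ≤ k ≤ p.
Pump with i = 2: xy^2z = a^{p+k} b^p a^p b^p, of length 4p+k. Suppose this equals vv. The string starts with a and ends with b, so v does too; thus the boundary between the two copies of v is a b→a transition. There is exactly one such transition, at position 2p+k, so |v| = 2p+k and |vv| = 4p+2k ≠ 4p+k since k ≥ 1. So xy^2z ∉ L.
Contradiction. Therefore L is not regular.

a^{p+k} b^p a^p b^p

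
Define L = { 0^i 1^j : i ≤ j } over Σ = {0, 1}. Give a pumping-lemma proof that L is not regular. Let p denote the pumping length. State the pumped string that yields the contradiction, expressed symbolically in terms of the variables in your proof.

0^{p+k} 1^p

Suppose for contradiction that L is regular, and let p be the pumping length.
Choose w = 0^p 1^p ∈ L, with |w| = 2p ≥ p.
By the pumping lemma, w = xyz with |xy| ≤ p and |y| ≥ 1.
Because |xy| ≤ p and w begins with p copies of 0, we have y = 0^k with 1 ≤ k ≤ p.
Consider xy^2z = 0^{p+k} 1^p. Since k ≥ 1, the 0-count p+k exceeds the 1-count p, so i ≤ j fails; thus xy^2z ∉ L.
Contradiction. Therefore L is not regular.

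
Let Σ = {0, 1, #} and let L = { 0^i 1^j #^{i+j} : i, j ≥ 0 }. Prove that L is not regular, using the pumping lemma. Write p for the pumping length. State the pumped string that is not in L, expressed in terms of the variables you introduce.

0^{p+k} 1^p #^{2p}

Toward a contradiction, assume L is regular with pumping length p.
Take w = 0^p 1^p #^{2p} ∈ L (with i=j=p, i+j=2p), |w| = 4p ≥ p.
Write w = xyz as guaranteed by the lemma, with |xy| ≤ p and y is nonempty.
Since the first p symbols of w are all 0's and |xy| ≤ p, y lies entirely in the leading 0-block: y = 0^k for some k with 1 ≤ k ≤ p.
Consider xy^2z = 0^{p+k} 1^p #^{2p}. Now the 0- and 1-counts sum to 2p+k, but the #-count is 2p ≠ 2p+k. So xy^2z ∉ L.
This contradicts the pumping lemma, so L is not regular.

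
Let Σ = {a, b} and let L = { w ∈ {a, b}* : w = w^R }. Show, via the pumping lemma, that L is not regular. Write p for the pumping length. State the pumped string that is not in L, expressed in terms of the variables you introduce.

Assume L is regular; let p be its pumping constant.
Take w = a^p b a^p, a palindrome of length 2p+1 ≥ p.
Write w = xyz as guaranteed by the lemma, with |xy| ≤ p and |y| > 0.
Since the first p symbols of w are all a's and |xy| ≤ p, y lies entirely in the leading a-block: y = a^k for some k with 1 ≤ k ≤ p.
Pump with i = 2: xy^2z = a^{p+k} b a^p. Its reverse is a^p b a^{p+k}, which differs from xy^2z since k ≥ 1. So xy^2z is not a palindrome and xy^2z ∉ L.
This contradicts the pumping lemma, so L is not regular.

a^{p+k} b a^p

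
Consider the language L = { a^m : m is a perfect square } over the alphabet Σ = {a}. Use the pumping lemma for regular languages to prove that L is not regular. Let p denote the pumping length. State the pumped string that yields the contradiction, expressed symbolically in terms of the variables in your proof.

a^{p²+k}

Assume L is regular. Let p be the pumping length given by the pumping lemma.
Take w = a^{p²} ∈ L with |w| = p² ≥ p.
By the pumping lemma, w = xyz with |xy| ≤ p and |y| ≥ 1.
Then y = a^k for some k with 1 ≤ k ≤ p.
Pump with i = 2: xy^2z = a^{p²+k}. Since 1 ≤ k ≤ p, p² < p²+k ≤ p²+p < (p+1)², so p²+k lies strictly between consecutive squares and is not a perfect square. So xy^2z ∉ L.
This contradicts the pumping lemma, so L is not regular.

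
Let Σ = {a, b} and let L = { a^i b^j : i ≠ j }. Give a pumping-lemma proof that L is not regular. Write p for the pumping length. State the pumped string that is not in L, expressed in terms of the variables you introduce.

Toward a contradiction, assume L is regular with pumping length p.
Choose w = a^p b^{p+p!}. Since p ≠ p+p!, w ∈ L; and |w| ≥ p.
Write w = xyz as guaranteed by the lemma, with |xy| ≤ p and y is nonempty.
Since the first p symbols of w are all a's and |xy| ≤ p, y lies entirely in the leading a-block: y = a^k for some k with 1 ≤ k ≤ p.
Since 1 ≤ k ≤ p, k divides p!; set t = 1 + p!/k. Then xy^t z has p + (p!/k)·k = p + p! copies of a. Now the a-count equals the b-count, so i ≠ j fails. So xy^t z = a^{p+p!} b^{p+p!} ∉ L.
This contradicts the pumping lemma, so L is not regular.

a^{p+p!} b^{p+p!}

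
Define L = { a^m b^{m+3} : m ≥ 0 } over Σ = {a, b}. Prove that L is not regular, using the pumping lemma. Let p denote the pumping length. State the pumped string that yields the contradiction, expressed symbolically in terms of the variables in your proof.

Assume L is regular; let p be its pumping constant.
Take w = a^p b^{p+3}. Then w ∈ L and |w| = 2p+3 ≥ p.
The pumping lemma gives a decomposition w = xyz where |xy| ≤ p and y is nonempty.
The first p characters of w are a's, so xy (and hence y) consists only of a's. Write y = a^k, 1 ≤ k ≤ p.
Pump with i = 2: xy^2z = a^{p+k} b^{p+3}. For this to lie in L we would need p+3 = (p+k)+3, which forces k = 0. But k ≥ 1, so xy^2z ∉ L.
Contradiction. Therefore L is not regular.

a^{p+k} b^{p+3}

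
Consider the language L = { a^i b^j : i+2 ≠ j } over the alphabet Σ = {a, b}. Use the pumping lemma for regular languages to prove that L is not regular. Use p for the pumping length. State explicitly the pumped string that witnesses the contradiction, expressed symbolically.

Assume L is regular; let p be its pumping constant.
Choose w = a^p b^{p+p!+2}. Since p ≠ (p+p!+2)-2 = p+p!, w ∈ L; and |w| ≥ p.
Write w = xyz as guaranteed by the lemma, with |xy| ≤ p and |y| ≥ 1.
The first p characters of w are a's, so xy (and hence y) consists only of a's. Write y = a^k, 1 ≤ k ≤ p.
Since 1 ≤ k ≤ p, k divides p!; set t = 1 + p!/k. Then xy^t z has p + (p!/k)·k = p + p! copies of a. Now the a-count is p+p! and (b-count)-2 = (p+p!+2)-2 = p+p!, so i+2 ≠ j fails. So xy^t z = a^{p+p!} b^{p+p!+2} ∉ L.
This contradicts the pumping lemma, so L is not regular.

a^{p+p!} b^{p+p!+2}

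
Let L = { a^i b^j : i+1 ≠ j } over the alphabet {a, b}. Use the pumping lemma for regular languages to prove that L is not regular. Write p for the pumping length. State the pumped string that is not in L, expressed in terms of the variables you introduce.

a^{p+p!} b^{p+p!+1}

Toward a contradiction, assume L is regular with pumping length p.
Choose w = a^p b^{p+p!+1}. Since p ≠ (p+p!+1)-1 = p+p!, w ∈ L; and |w| ≥ p.
Write w = xyz as guaranteed by the lemma, with |xy| ≤ p and y is nonempty.
The first p characters of w are a's, so xy (and hence y) consists only of a's. Write y = a^k, 1 ≤ k ≤ p.
Since 1 ≤ k ≤ p, k divides p!; set t = 1 + p!/k. Then xy^t z has p + (p!/k)·k = p + p! copies of a. Now the a-count is p+p! and (b-count)-1 = (p+p!+1)-1 = p+p!, so i+1 ≠ j fails. So xy^t z = a^{p+p!} b^{p+p!+1} ∉ L.
This contradicts the pumping lemma, so L is not regular.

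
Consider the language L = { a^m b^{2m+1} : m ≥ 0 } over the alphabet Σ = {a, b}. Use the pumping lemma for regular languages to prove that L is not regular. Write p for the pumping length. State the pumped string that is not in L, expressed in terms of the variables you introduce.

Toward a contradiction, assume L is regular with pumping length p.
Take w = a^p b^{2p+1}. Then w ∈ L and |w| = 3p+1 ≥ p.
The pumping lemma gives a decomposition w = xyz where |xy| ≤ p and y is nonempty.
The first p characters of w are a's, so xy (and hence y) consists only of a's. Write y = a^k, 1 ≤ k ≤ p.
Pump with i = 2: xy^2z = a^{p+k} b^{2p+1}. For this to lie in L we would need 2p+1 = 2(p+k)+1, which forces k = 0. But k ≥ 1, so xy^2z ∉ L.
This contradicts the pumping lemma, so L is not regular.

a^{p+k} b^{2p+1}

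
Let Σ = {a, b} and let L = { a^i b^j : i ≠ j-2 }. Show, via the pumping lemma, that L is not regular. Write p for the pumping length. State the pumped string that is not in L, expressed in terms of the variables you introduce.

Assume L is regular. Let p be the pumping length given by the pumping lemma.
Choose w = a^p b^{p+p!+2}. Since p ≠ (p+p!+2)-2 = p+p!, w ∈ L; and |w| ≥ p.
Write w = xyz as guaranteed by the lemma, with |xy| ≤ p and y is nonempty.
Since the first p symbols of w are all a's and |xy| ≤ p, y lies entirely in the leading a-block: y = a^k for some k with 1 ≤ k ≤ p.
Since 1 ≤ k ≤ p, k divides p!; set t = 1 + p!/k. Then xy^t z has p + (p!/k)·k = p + p! copies of a. Now the a-count is p+p! and (b-count)-2 = (p+p!+2)-2 = p+p!, so i ≠ j-2 fails. So xy^t z = a^{p+p!} b^{p+p!+2} ∉ L.
This is a contradiction; hence L is not regular.

a^{p+p!} b^{p+p!+2}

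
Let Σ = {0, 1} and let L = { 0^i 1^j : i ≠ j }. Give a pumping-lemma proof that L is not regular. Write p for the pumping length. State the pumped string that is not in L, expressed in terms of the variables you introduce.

Assume L is regular. Let p be the pumping length given by the pumping lemma.
Choose w = 0^p 1^{p+p!}. Since p ≠ p+p!, w ∈ L; and |w| ≥ p.
By the pumping lemma, w = xyz with |xy| ≤ p and |y| > 0.
The first p characters of w are 0's, so xy (and hence y) consists only of 0's. Write y = 0^k, 1 ≤ k ≤ p.
Since 1 ≤ k ≤ p, k divides p!; set t = 1 + p!/k. Then xy^t z has p + (p!/k)·k = p + p! copies of 0. Now the 0-count equals the 1-count, so i ≠ j fails. So xy^t z = 0^{p+p!} 1^{p+p!} ∉ L.
This is a contradiction; hence L is not regular.

0^{p+p!} 1^{p+p!}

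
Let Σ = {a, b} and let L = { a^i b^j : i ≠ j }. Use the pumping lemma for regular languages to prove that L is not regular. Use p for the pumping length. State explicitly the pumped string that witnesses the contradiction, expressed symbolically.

Toward a contradiction, assume L is regular with pumping length p.
Choose w = a^p b^{p+p!}. Since p ≠ p+p!, w ∈ L; and |w| ≥ p.
By the pumping lemma, w = xyz with |xy| ≤ p and |y| ≥ 1.
The first p characters of w are a's, so xy (and hence y) consists only of a's. Write y = a^k, 1 ≤ k ≤ p.
Since 1 ≤ k ≤ p, k divides p!; set t = 1 + p!/k. Then xy^t z has p + (p!/k)·k = p + p! copies of a. Now the a-count equals the b-count, so i ≠ j fails. So xy^t z = a^{p+p!} b^{p+p!} ∉ L.
Contradiction. Therefore L is not regular.

a^{p+p!} b^{p+p!}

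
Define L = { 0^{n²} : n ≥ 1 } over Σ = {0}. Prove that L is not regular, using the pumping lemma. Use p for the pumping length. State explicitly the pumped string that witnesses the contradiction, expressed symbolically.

Assume L is regular; let p be its pumping constant.
Take w = 0^{p²} ∈ L with |w| = p² ≥ p.
Write w = xyz as guaranteed by the lemma, with |xy| ≤ p and y is nonempty.
Then y = 0^k for some k with 1 ≤ k ≤ p.
Pump with i = 2: xy^2z = 0^{p²+k}. Since 1 ≤ k ≤ p, p² < p²+k ≤ p²+p < (p+1)², so p²+k lies strictly between consecutive squares and is not a perfect square. So xy^2z ∉ L.
This contradicts the pumping lemma, so L is not regular.

0^{p²+k}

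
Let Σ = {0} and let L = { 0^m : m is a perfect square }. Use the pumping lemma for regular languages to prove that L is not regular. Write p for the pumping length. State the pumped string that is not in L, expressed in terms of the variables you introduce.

Assume L is regular; let p be its pumping constant.
Take w = 0^{p²} ∈ L with |w| = p² ≥ p.
By the pumping lemma, w = xyz with |xy| ≤ p and y is nonempty.
Then y = 0^k for some k with 1 ≤ k ≤ p.
Pump with i = 2: xy^2z = 0^{p²+k}. Since 1 ≤ k ≤ p, p² < p²+k ≤ p²+p < (p+1)², so p²+k lies strictly between consecutive squares and is not a perfect square. So xy^2z ∉ L.
This contradicts the pumping lemma, so L is not regular.

0^{p²+k}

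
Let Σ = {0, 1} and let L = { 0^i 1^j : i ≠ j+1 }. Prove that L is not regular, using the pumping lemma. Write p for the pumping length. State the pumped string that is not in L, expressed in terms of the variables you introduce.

Assume L is regular; let p be its pumping constant.
Choose w = 0^p 1^{p+p!-1}. Since p ≠ (p+p!-1)+1 = p+p!, w ∈ L; and |w| ≥ p.
By the pumping lemma, w = xyz with |xy| ≤ p and y is nonempty.
Since the first p symbols of w are all 0's and |xy| ≤ p, y lies entirely in the leading 0-block: y = 0^k for some k with 1 ≤ k ≤ p.
Since 1 ≤ k ≤ p, k divides p!; set t = 1 + p!/k. Then xy^t z has p + (p!/k)·k = p + p! copies of 0. Now the 0-count is p+p! and (1-count)+1 = (p+p!-1)+1 = p+p!, so i ≠ j+1 fails. So xy^t z = 0^{p+p!} 1^{p+p!-1} ∉ L.
Contradiction. Therefore L is not regular.

0^{p+p!} 1^{p+p!-1}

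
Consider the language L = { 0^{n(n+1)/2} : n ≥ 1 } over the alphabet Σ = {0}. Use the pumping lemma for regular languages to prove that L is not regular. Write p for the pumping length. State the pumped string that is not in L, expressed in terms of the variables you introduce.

0^{p(p+1)/2+k}

Assume L is regular. Let p be the pumping length given by the pumping lemma.
Take w = 0^{p(p+1)/2} ∈ L with |w| = p(p+1)/2 ≥ p.
Write w = xyz as guaranteed by the lemma, with |xy| ≤ p and y is nonempty.
Then y = 0^k for some k with 1 ≤ k ≤ p.
Pump with i = 2: xy^2z = 0^{p(p+1)/2+k}. Since 1 ≤ k ≤ p, p(p+1)/2 < p(p+1)/2+k ≤ p(p+1)/2+p < (p+1)(p+2)/2, so p(p+1)/2+k is strictly between consecutive triangular numbers. So xy^2z ∉ L.
This is a contradiction; hence L is not regular.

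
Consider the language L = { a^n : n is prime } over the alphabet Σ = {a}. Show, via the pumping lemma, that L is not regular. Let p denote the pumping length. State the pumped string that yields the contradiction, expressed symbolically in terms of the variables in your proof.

Toward a contradiction, assume L is regular with pumping length p.
Let q be a prime with q ≥ p+2 (infinitely many primes exist), and take w = a^q ∈ L with |w| = q ≥ p.
By the pumping lemma, w = xyz with |xy| ≤ p and |y| ≥ 1.
Then y = a^k for some k with 1 ≤ k ≤ p.
Since 1 ≤ k ≤ p, |xz| = q-k. Pump with i = q+1: |xy^{q+1}z| = (q-k)+(q+1)k = q+qk = q(1+k), which is composite (both factors ≥ 2). So xy^{q+1}z = a^{q(1+k)} ∉ L.
This contradicts the pumping lemma, so L is not regular.

a^{q(1+k)}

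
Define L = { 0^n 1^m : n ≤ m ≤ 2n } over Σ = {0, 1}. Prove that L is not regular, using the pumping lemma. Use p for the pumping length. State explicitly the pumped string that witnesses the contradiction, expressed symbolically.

0^{p+k} 1^p

Suppose for contradiction that L is regular, and let p be the pumping length.
Take w = 0^p 1^p ∈ L (since p ≤ p ≤ 2p), with |w| = 2p ≥ p.
The pumping lemma gives a decomposition w = xyz where |xy| ≤ p and |y| ≥ 1.
Because |xy| ≤ p and w begins with p copies of 0, we have y = 0^k with 1 ≤ k ≤ p.
Pump with i = 2: xy^2z = 0^{p+k} 1^p. Now n = p+k > p = m, so the condition n ≤ m fails. Thus xy^2z ∉ L.
This contradicts the pumping lemma, so L is not regular.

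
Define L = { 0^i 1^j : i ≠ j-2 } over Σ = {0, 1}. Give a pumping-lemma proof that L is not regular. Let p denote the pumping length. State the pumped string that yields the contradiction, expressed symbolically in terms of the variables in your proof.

0^{p+p!} 1^{p+p!+2}

Assume L is regular. Let p be the pumping length given by the pumping lemma.
Choose w = 0^p 1^{p+p!+2}. Since p ≠ (p+p!+2)-2 = p+p!, w ∈ L; and |w| ≥ p.
The pumping lemma gives a decomposition w = xyz where |xy| ≤ p and |y| > 0.
Since the first p symbols of w are all 0's and |xy| ≤ p, y lies entirely in the leading 0-block: y = 0^k for some k with 1 ≤ k ≤ p.
Since 1 ≤ k ≤ p, k divides p!; set t = 1 + p!/k. Then xy^t z has p + (p!/k)·k = p + p! copies of 0. Now the 0-count is p+p! and (1-count)-2 = (p+p!+2)-2 = p+p!, so i ≠ j-2 fails. So xy^t z = 0^{p+p!} 1^{p+p!+2} ∉ L.
This contradicts the pumping lemma, so L is not regular.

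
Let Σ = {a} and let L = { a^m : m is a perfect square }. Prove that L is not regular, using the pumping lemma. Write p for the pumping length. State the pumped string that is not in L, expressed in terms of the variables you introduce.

Assume L is regular. Let p be the pumping length given by the pumping lemma.
Take w = a^{p²} ∈ L with |w| = p² ≥ p.
Write w = xyz as guaranteed by the lemma, with |xy| ≤ p and |y| ≥ 1.
Then y = a^k for some k with 1 ≤ k ≤ p.
Pump with i = 2: xy^2z = a^{p²+k}. Since 1 ≤ k ≤ p, p² < p²+k ≤ p²+p < (p+1)², so p²+k lies strictly between consecutive squares and is not a perfect square. So xy^2z ∉ L.
This contradicts the pumping lemma, so L is not regular.

a^{p²+k}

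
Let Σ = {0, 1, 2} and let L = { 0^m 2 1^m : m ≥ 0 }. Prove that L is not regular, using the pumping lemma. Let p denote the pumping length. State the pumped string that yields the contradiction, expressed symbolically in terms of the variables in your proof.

Suppose for contradiction that L is regular, and let p be the pumping length.
Take w = 0^p 2 1^p ∈ L with |w| = 2p+1 ≥ p.
Write w = xyz as guaranteed by the lemma, with |xy| ≤ p and y is nonempty.
Because |xy| ≤ p and w begins with p copies of 0, we have y = 0^k with 1 ≤ k ≤ p.
Pump with i = 2: xy^2z = 0^{p+k} 2 1^p, which would require p+k = p. But k ≥ 1, so xy^2z ∉ L.
This contradicts the pumping lemma, so L is not regular.

0^{p+k} 2 1^p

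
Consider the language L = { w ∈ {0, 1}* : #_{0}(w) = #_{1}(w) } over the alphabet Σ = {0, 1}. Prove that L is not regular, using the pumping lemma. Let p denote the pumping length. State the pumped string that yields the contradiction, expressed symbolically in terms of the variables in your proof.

Assume L is regular; let p be its pumping constant.
Choose w = 0^p 1^p ∈ L with |w| = 2p ≥ p.
Write w = xyz as guaranteed by the lemma, with |xy| ≤ p and y is nonempty.
Since the first p symbols of w are all 0's and |xy| ≤ p, y lies entirely in the leading 0-block: y = 0^k for some k with 1 ≤ k ≤ p.
Pump with i = 2: xy^2z = 0^{p+k} 1^p has p+k occurrences of 0 but only p of 1. Since k ≥ 1 the counts differ, so xy^2z ∉ L.
This contradicts the pumping lemma, so L is not regular.

0^{p+k} 1^p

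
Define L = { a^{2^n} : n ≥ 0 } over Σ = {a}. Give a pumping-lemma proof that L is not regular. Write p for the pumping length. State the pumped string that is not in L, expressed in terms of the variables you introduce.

a^{2^p+k}

Assume L is regular. Let p be the pumping length given by the pumping lemma.
Take w = a^{2^p} ∈ L with |w| = 2^p ≥ p.
Write w = xyz as guaranteed by the lemma, with |xy| ≤ p and |y| ≥ 1.
Then y = a^k for some k with 1 ≤ k ≤ p.
Pump with i = 2: xy^2z = a^{2^p+k}. Since 1 ≤ k ≤ p < 2^p, we have 2^p < 2^p+k < 2^{p+1}, so 2^p+k is not a power of 2. So xy^2z ∉ L.
This contradicts the pumping lemma, so L is not regular.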